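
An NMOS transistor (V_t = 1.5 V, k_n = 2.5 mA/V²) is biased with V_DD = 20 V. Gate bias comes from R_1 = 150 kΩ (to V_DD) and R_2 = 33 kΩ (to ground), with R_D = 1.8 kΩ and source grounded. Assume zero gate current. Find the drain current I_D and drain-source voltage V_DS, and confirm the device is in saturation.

I_D ≈ 5.5 mA, V_DS ≈ 10 V

V_G = V_DD·R_2/(R_1+R_2) = 20×33/183 = 3.61 V. With the source grounded, V_GS = V_G = 3.61 V.
Assume saturation: I_D = (k_n/2)(V_GS − V_t)² = (2.5/2)×(3.61 − 1.5)² = 1.25×2.11² = 5.55 mA.
V_DS = V_DD − I_D·R_D = 20 − 5.55×1.8 = 10 V.
Saturation requires V_DS ≥ V_GS − V_t = 2.11 V; 10 ≥ 2.11 ✓.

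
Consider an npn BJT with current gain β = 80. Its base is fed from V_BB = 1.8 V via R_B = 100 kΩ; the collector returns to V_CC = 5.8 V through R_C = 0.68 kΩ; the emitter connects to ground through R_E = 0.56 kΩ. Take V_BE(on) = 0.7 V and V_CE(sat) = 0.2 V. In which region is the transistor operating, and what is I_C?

active; I_C ≈ 0.61 mA

Assume active. Base-emitter loop: I_B = (V_BB − V_BE)/(R_B + (β+1)R_E) = (1.8 − 0.7)/(100 + 81×0.56) = 0.00757 mA.
I_C = β·I_B = 80×0.00757 = 0.605 mA.
V_CE = V_CC − I_C·R_C − I_E·R_E = 5.8 − 0.605×0.68 − 0.613×0.56 = 5.05 V > V_CE(sat), so the active-region assumption holds.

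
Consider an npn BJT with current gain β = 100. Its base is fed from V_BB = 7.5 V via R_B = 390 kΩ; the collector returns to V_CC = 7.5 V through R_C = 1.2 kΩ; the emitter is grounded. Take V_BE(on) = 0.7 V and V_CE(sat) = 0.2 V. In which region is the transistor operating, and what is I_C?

Assume active. Base-emitter loop: I_B = (V_BB − V_BE)/R_B = (7.5 − 0.7)/390 = 0.0174 mA.
I_C = β·I_B = 100×0.0174 = 1.74 mA.
V_CE = V_CC − I_C·R_C = 7.5 − 1.74×1.2 = 5.41 V > V_CE(sat), so the active-region assumption holds.

active; I_C ≈ 1.7 mA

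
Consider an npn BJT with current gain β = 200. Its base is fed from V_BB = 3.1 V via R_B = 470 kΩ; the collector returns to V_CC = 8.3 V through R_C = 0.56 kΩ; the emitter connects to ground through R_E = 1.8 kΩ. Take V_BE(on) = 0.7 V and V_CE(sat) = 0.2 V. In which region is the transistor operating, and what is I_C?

active; I_C ≈ 0.58 mA

Assume active. Base-emitter loop: I_B = (V_BB − V_BE)/(R_B + (β+1)R_E) = (3.1 − 0.7)/(470 + 201×1.8) = 0.00289 mA.
I_C = β·I_B = 200×0.00289 = 0.577 mA.
V_CE = V_CC − I_C·R_C − I_E·R_E = 8.3 − 0.577×0.56 − 0.58×1.8 = 6.93 V > V_CE(sat), so the active-region assumption holds.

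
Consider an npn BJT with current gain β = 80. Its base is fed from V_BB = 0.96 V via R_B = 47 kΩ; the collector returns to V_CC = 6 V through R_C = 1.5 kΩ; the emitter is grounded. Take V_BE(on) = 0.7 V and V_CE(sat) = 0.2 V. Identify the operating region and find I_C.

Assume active. Base-emitter loop: I_B = (V_BB − V_BE)/R_B = (0.96 − 0.7)/47 = 0.00553 mA.
I_C = β·I_B = 80×0.00553 = 0.443 mA.
V_CE = V_CC − I_C·R_C = 6 − 0.443×1.5 = 5.34 V > V_CE(sat), so the active-region assumption holds.

active; I_C ≈ 0.44 mA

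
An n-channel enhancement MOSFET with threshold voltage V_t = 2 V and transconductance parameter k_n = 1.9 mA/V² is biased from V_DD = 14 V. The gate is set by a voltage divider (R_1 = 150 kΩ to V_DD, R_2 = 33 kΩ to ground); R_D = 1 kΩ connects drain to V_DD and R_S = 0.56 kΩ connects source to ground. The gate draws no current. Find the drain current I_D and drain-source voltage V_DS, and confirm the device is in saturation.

I_D ≈ 0.17 mA, V_DS ≈ 14 V

V_G = V_DD·R_2/(R_1+R_2) = 14×33/183 = 2.52 V.
Assume saturation: I_D = (k_n/2)(V_GS − V_t)² with V_GS = V_G − I_D·R_S = 2.52 − 0.56·I_D.
Substituting gives 0.298·I_D² − 1.56·I_D + 0.261 = 0, with roots I_D = 0.174 or 5.06 mA.
The root I_D = 5.06 mA gives V_GS = -0.307 V ≤ V_t, so take I_D = 0.174 mA.
Then V_GS = 2.43 V and V_DS = V_DD − I_D(R_D+R_S) = 14 − 0.174×1.56 = 13.7 V.
Saturation requires V_DS ≥ V_GS − V_t = 0.427 V; 13.7 ≥ 0.427 ✓.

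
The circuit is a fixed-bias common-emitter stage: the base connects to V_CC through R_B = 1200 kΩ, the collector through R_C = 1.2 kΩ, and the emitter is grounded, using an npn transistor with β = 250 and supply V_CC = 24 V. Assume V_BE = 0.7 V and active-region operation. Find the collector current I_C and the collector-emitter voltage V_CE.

Base loop: V_CC = I_B·R_B + V_BE, so I_B = (24 − 0.7)/1200 kΩ = 0.0194 mA.
In the active region I_C = β·I_B = 250 × 0.0194 = 4.85 mA.
Collector loop: V_CE = V_CC − I_C·R_C = 24 − 4.85×1.2 = 18.2 V.
Since V_CE = 18.2 V > V_CE(sat) ≈ 0.2 V, the transistor is in the active region as assumed.

I_C ≈ 4.9 mA, V_CE ≈ 18 V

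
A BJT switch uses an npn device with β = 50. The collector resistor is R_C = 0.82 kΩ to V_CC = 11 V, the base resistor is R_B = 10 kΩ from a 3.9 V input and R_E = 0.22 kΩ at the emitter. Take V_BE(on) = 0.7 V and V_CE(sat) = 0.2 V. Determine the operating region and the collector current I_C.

Assume active. Base-emitter loop: I_B = (V_BB − V_BE)/(R_B + (β+1)R_E) = (3.9 − 0.7)/(10 + 51×0.22) = 0.151 mA.
I_C = β·I_B = 50×0.151 = 7.54 mA.
V_CE = V_CC − I_C·R_C − I_E·R_E = 11 − 7.54×0.82 − 7.69×0.22 = 3.13 V > V_CE(sat), so the active-region assumption holds.

active; I_C ≈ 7.5 mA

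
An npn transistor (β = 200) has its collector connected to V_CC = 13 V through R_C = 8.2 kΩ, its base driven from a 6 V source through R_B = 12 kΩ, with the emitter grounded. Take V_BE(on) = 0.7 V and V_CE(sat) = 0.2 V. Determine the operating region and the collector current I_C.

Assume active: I_B = (6 − 0.7)/12 = 0.442 mA, giving I_C = β·I_B = 88.3 mA.
But then V_CE = 13 − 88.3×8.2 = -711 V < V_CE(sat) = 0.2 V — impossible in the active region.
So the transistor is saturated. With V_CE = 0.2 V, I_C = (V_CC − 0.2)/R_C = 12.8/8.2 = 1.56 mA.
Check: β·I_B = 88.3 mA > I_C = 1.56 mA, confirming saturation.

saturation; I_C ≈ 1.6 mA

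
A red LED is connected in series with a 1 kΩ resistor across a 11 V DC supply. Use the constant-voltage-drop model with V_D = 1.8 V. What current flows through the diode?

I ≈ 9.2 mA

KVL around the loop: 11 = V_D + I·R = 1.8 + I × 1 kΩ.
So I = (11 − 1.8) / 1 kΩ = 9.2 / 1 = 9.2 mA.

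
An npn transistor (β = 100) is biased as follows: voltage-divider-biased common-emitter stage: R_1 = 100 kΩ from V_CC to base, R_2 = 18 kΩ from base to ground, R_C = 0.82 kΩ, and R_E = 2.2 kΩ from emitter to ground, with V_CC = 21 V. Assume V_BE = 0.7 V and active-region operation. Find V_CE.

Thevenize the base divider: V_Th = V_CC·R_2/(R_1+R_2) = 21×18/118 = 3.2 V, R_Th = R_1‖R_2 = 15.3 kΩ.
Base-emitter loop: V_Th = I_B·R_Th + V_BE + (β+1)I_B·R_E, so I_B = (3.2 − 0.7) / (15.3 + 101×2.2) = 0.0105 mA.
I_C = β·I_B = 100×0.0105 = 1.05 mA, and I_E = (β+1)I_B = 1.06 mA.
V_CE = V_CC − I_C·R_C − I_E·R_E = 21 − 1.05×0.82 − 1.06×2.2 = 17.8 V.
V_CE = 17.8 V > 0.2 V confirms active-region operation.

V_CE ≈ 18 V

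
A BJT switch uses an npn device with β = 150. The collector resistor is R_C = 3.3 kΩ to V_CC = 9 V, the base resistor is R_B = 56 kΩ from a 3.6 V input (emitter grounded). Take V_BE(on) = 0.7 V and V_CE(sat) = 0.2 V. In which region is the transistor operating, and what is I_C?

saturation; I_C ≈ 2.7 mA

Assume active: I_B = (3.6 − 0.7)/56 = 0.0518 mA, giving I_C = β·I_B = 7.77 mA.
But then V_CE = 9 − 7.77×3.3 = -16.6 V < V_CE(sat) = 0.2 V — impossible in the active region.
So the transistor is saturated. With V_CE = 0.2 V, I_C = (V_CC − 0.2)/R_C = 8.8/3.3 = 2.67 mA.
Check: β·I_B = 7.77 mA > I_C = 2.67 mA, confirming saturation.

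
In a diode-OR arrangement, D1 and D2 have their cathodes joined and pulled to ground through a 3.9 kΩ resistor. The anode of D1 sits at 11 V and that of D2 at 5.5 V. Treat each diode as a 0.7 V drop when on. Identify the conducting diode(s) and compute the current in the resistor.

Only D1 conducts; I_R ≈ 2.6 mA

Assume both conduct. Then node N would need to be at both 11−0.7 = 10.3 V and 5.5−0.7 = 4.8 V, which is impossible.
Assume only D1 conducts: V_N = 11 − 0.7 = 10.3 V, so I_R = 10.3/3.9 = 2.64 mA.
Check D2: its anode-to-cathode voltage is 5.5 − 10.3 = -4.8 V < 0.7 V, so it is off. The assumption is consistent.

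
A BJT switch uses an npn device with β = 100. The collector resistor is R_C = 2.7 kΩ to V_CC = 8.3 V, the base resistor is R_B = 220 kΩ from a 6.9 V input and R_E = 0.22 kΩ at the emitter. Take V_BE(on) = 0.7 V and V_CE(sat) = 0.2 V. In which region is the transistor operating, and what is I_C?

active; I_C ≈ 2.6 mA

Assume active. Base-emitter loop: I_B = (V_BB − V_BE)/(R_B + (β+1)R_E) = (6.9 − 0.7)/(220 + 101×0.22) = 0.0256 mA.
I_C = β·I_B = 100×0.0256 = 2.56 mA.
V_CE = V_CC − I_C·R_C − I_E·R_E = 8.3 − 2.56×2.7 − 2.59×0.22 = 0.82 V > V_CE(sat), so the active-region assumption holds.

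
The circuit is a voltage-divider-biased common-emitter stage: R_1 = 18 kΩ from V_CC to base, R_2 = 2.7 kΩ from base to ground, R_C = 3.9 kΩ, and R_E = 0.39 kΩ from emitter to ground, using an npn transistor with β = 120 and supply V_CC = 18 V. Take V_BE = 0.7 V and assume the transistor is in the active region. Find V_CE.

Thevenize the base divider: V_Th = V_CC·R_2/(R_1+R_2) = 18×2.7/20.7 = 2.35 V, R_Th = R_1‖R_2 = 2.35 kΩ.
Base-emitter loop: V_Th = I_B·R_Th + V_BE + (β+1)I_B·R_E, so I_B = (2.35 − 0.7) / (2.35 + 121×0.39) = 0.0333 mA.
I_C = β·I_B = 120×0.0333 = 3.99 mA, and I_E = (β+1)I_B = 4.02 mA.
V_CE = V_CC − I_C·R_C − I_E·R_E = 18 − 3.99×3.9 − 4.02×0.39 = 0.863 V.
V_CE = 0.863 V > 0.2 V confirms active-region operation.

V_CE ≈ 0.86 V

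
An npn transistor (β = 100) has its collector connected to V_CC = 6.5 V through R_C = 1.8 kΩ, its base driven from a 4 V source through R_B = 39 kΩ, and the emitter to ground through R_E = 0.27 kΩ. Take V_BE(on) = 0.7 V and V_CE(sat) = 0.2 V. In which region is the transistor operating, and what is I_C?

saturation; I_C ≈ 3 mA

Assume active: I_B = (4 − 0.7)/(39 + 101×0.27) = 0.0498 mA, I_C = β·I_B = 4.98 mA.
Then V_CE = 6.5 − 4.98×1.8 − 5.03×0.27 = -3.82 V < 0.2 V — the active assumption fails.
Re-solve with V_CE = 0.2 V. KCL at the emitter: V_E/R_E = (V_BB−0.7−V_E)/R_B + (V_CC−0.2−V_E)/R_C, giving V_E = 0.837 V.
I_C = (V_CC − 0.2 − V_E)/R_C = (6.3 − 0.837)/1.8 = 3.04 mA.
Check: I_B = (3.3 − 0.837)/39 = 0.0632 mA, and β·I_B = 6.32 mA > I_C, confirming saturation.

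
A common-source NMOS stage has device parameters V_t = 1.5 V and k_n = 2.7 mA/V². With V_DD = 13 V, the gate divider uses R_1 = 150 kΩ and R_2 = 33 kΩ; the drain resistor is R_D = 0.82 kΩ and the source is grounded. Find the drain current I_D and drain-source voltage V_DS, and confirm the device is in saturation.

I_D ≈ 0.96 mA, V_DS ≈ 12 V

V_G = V_DD·R_2/(R_1+R_2) = 13×33/183 = 2.34 V. With the source grounded, V_GS = V_G = 2.34 V.
Assume saturation: I_D = (k_n/2)(V_GS − V_t)² = (2.7/2)×(2.34 − 1.5)² = 1.35×0.844² = 0.962 mA.
V_DS = V_DD − I_D·R_D = 13 − 0.962×0.82 = 12.2 V.
Saturation requires V_DS ≥ V_GS − V_t = 0.844 V; 12.2 ≥ 0.844 ✓.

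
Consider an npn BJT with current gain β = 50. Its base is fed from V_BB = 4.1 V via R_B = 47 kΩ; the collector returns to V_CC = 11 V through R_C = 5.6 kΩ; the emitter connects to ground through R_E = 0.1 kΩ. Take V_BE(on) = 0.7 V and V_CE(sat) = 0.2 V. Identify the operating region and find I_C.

Assume active: I_B = (4.1 − 0.7)/(47 + 51×0.1) = 0.0653 mA, I_C = β·I_B = 3.26 mA.
Then V_CE = 11 − 3.26×5.6 − 3.33×0.1 = -7.61 V < 0.2 V — the active assumption fails.
Re-solve with V_CE = 0.2 V. KCL at the emitter: V_E/R_E = (V_BB−0.7−V_E)/R_B + (V_CC−0.2−V_E)/R_C, giving V_E = 0.196 V.
I_C = (V_CC − 0.2 − V_E)/R_C = (10.8 − 0.196)/5.6 = 1.89 mA.
Check: I_B = (3.4 − 0.196)/47 = 0.0682 mA, and β·I_B = 3.41 mA > I_C, confirming saturation.

saturation; I_C ≈ 1.9 mA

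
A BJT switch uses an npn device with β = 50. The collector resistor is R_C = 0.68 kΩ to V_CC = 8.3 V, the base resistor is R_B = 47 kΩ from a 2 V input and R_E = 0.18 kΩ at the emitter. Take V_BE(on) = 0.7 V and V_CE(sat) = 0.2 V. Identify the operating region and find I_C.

Assume active. Base-emitter loop: I_B = (V_BB − V_BE)/(R_B + (β+1)R_E) = (2 − 0.7)/(47 + 51×0.18) = 0.0231 mA.
I_C = β·I_B = 50×0.0231 = 1.16 mA.
V_CE = V_CC − I_C·R_C − I_E·R_E = 8.3 − 1.16×0.68 − 1.18×0.18 = 7.3 V > V_CE(sat), so the active-region assumption holds.

active; I_C ≈ 1.2 mA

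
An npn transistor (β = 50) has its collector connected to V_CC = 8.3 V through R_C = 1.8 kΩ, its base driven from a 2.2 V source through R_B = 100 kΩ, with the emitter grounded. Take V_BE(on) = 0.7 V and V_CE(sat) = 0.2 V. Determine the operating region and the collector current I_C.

Assume active. Base-emitter loop: I_B = (V_BB − V_BE)/R_B = (2.2 − 0.7)/100 = 0.015 mA.
I_C = β·I_B = 50×0.015 = 0.75 mA.
V_CE = V_CC − I_C·R_C = 8.3 − 0.75×1.8 = 6.95 V > V_CE(sat), so the active-region assumption holds.

active; I_C ≈ 0.75 mA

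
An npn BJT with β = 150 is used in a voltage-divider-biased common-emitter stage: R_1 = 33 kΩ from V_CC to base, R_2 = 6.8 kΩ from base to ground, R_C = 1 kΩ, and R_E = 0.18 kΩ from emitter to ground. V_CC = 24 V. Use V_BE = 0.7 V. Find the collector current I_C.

I_C ≈ 16 mA

Thevenize the base divider: V_Th = V_CC·R_2/(R_1+R_2) = 24×6.8/39.8 = 4.1 V, R_Th = R_1‖R_2 = 5.64 kΩ.
Base-emitter loop: V_Th = I_B·R_Th + V_BE + (β+1)I_B·R_E, so I_B = (4.1 − 0.7) / (5.64 + 151×0.18) = 0.104 mA.
I_C = β·I_B = 150×0.104 = 15.5 mA, and I_E = (β+1)I_B = 15.6 mA.
V_CE = V_CC − I_C·R_C − I_E·R_E = 24 − 15.5×1 − 15.6×0.18 = 5.64 V.
V_CE = 5.64 V > 0.2 V confirms active-region operation.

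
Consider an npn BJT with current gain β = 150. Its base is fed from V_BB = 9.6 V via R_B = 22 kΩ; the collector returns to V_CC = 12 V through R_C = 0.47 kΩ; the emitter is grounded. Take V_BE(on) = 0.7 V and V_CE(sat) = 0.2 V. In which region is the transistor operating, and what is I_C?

Assume active: I_B = (9.6 − 0.7)/22 = 0.405 mA, giving I_C = β·I_B = 60.7 mA.
But then V_CE = 12 − 60.7×0.47 = -16.5 V < V_CE(sat) = 0.2 V — impossible in the active region.
So the transistor is saturated. With V_CE = 0.2 V, I_C = (V_CC − 0.2)/R_C = 11.8/0.47 = 25.1 mA.
Check: β·I_B = 60.7 mA > I_C = 25.1 mA, confirming saturation.

saturation; I_C ≈ 25 mA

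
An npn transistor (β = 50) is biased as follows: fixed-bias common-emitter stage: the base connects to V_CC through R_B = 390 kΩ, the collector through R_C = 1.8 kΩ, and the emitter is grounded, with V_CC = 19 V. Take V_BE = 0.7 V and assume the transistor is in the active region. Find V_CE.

V_CE ≈ 15 V

Base loop: V_CC = I_B·R_B + V_BE, so I_B = (19 − 0.7)/390 kΩ = 0.0469 mA.
In the active region I_C = β·I_B = 50 × 0.0469 = 2.35 mA.
Collector loop: V_CE = V_CC − I_C·R_C = 19 − 2.35×1.8 = 14.8 V.
Since V_CE = 14.8 V > V_CE(sat) ≈ 0.2 V, the transistor is in the active region as assumed.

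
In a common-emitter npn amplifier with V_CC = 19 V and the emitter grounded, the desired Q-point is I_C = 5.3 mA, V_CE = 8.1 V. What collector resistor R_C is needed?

Collector loop: V_CC = I_C·R_C + V_CE.
R_C = (V_CC − V_CE)/I_C = (19 − 8.1)/5.3 = 2.06 kΩ.

R_C ≈ 2.1 kΩ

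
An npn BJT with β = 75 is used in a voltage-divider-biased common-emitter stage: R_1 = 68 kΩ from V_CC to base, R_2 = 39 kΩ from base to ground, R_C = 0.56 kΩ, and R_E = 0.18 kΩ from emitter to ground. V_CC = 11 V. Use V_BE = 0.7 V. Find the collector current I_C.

Thevenize the base divider: V_Th = V_CC·R_2/(R_1+R_2) = 11×39/107 = 4.01 V, R_Th = R_1‖R_2 = 24.8 kΩ.
Base-emitter loop: V_Th = I_B·R_Th + V_BE + (β+1)I_B·R_E, so I_B = (4.01 − 0.7) / (24.8 + 76×0.18) = 0.086 mA.
I_C = β·I_B = 75×0.086 = 6.45 mA, and I_E = (β+1)I_B = 6.54 mA.
V_CE = V_CC − I_C·R_C − I_E·R_E = 11 − 6.45×0.56 − 6.54×0.18 = 6.21 V.
V_CE = 6.21 V > 0.2 V confirms active-region operation.

I_C ≈ 6.5 mA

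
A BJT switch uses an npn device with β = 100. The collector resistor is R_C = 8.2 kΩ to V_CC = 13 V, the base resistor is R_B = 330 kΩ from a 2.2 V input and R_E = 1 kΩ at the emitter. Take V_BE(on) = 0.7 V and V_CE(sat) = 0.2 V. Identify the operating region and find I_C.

active; I_C ≈ 0.35 mA

Assume active. Base-emitter loop: I_B = (V_BB − V_BE)/(R_B + (β+1)R_E) = (2.2 − 0.7)/(330 + 101×1) = 0.00348 mA.
I_C = β·I_B = 100×0.00348 = 0.348 mA.
V_CE = V_CC − I_C·R_C − I_E·R_E = 13 − 0.348×8.2 − 0.352×1 = 9.79 V > V_CE(sat), so the active-region assumption holds.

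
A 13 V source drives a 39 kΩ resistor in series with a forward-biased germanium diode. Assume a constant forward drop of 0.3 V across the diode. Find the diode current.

I ≈ 0.33 mA

KVL around the loop: 13 = V_D + I·R = 0.3 + I × 39 kΩ.
So I = (13 − 0.3) / 39 kΩ = 12.7 / 39 = 0.326 mA.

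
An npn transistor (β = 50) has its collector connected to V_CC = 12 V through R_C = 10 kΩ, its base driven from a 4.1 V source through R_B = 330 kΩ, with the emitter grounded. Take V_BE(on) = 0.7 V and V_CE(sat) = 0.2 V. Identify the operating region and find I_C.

active; I_C ≈ 0.52 mA

Assume active. Base-emitter loop: I_B = (V_BB − V_BE)/R_B = (4.1 − 0.7)/330 = 0.0103 mA.
I_C = β·I_B = 50×0.0103 = 0.515 mA.
V_CE = V_CC − I_C·R_C = 12 − 0.515×10 = 6.85 V > V_CE(sat), so the active-region assumption holds.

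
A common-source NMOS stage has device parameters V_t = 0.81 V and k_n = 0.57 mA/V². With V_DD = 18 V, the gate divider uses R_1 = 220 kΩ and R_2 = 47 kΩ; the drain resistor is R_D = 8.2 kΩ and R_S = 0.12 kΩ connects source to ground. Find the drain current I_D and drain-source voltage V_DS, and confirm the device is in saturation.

V_G = V_DD·R_2/(R_1+R_2) = 18×47/267 = 3.17 V.
Assume saturation: I_D = (k_n/2)(V_GS − V_t)² with V_GS = V_G − I_D·R_S = 3.17 − 0.12·I_D.
Substituting gives 0.0041·I_D² − 1.16·I_D + 1.59 = 0, with roots I_D = 1.37 or 282 mA.
The root I_D = 282 mA gives V_GS = -30.6 V ≤ V_t, so take I_D = 1.37 mA.
Then V_GS = 3 V and V_DS = V_DD − I_D(R_D+R_S) = 18 − 1.37×8.32 = 6.59 V.
Saturation requires V_DS ≥ V_GS − V_t = 2.19 V; 6.59 ≥ 2.19 ✓.

I_D ≈ 1.4 mA, V_DS ≈ 6.6 V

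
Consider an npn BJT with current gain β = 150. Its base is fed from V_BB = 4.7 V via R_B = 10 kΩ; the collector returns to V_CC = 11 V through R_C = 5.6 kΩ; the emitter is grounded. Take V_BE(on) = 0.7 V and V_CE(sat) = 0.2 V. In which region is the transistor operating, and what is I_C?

saturation; I_C ≈ 1.9 mA

Assume active: I_B = (4.7 − 0.7)/10 = 0.4 mA, giving I_C = β·I_B = 60 mA.
But then V_CE = 11 − 60×5.6 = -325 V < V_CE(sat) = 0.2 V — impossible in the active region.
So the transistor is saturated. With V_CE = 0.2 V, I_C = (V_CC − 0.2)/R_C = 10.8/5.6 = 1.93 mA.
Check: β·I_B = 60 mA > I_C = 1.93 mA, confirming saturation.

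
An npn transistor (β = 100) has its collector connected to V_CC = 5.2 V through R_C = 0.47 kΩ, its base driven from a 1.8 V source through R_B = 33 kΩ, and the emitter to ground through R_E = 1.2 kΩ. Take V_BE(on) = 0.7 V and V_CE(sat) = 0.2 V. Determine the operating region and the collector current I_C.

active; I_C ≈ 0.71 mA

Assume active. Base-emitter loop: I_B = (V_BB − V_BE)/(R_B + (β+1)R_E) = (1.8 − 0.7)/(33 + 101×1.2) = 0.00713 mA.
I_C = β·I_B = 100×0.00713 = 0.713 mA.
V_CE = V_CC − I_C·R_C − I_E·R_E = 5.2 − 0.713×0.47 − 0.72×1.2 = 4 V > V_CE(sat), so the active-region assumption holds.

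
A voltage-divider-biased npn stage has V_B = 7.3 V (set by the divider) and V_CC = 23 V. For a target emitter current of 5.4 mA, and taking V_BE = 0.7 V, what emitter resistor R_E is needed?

R_E ≈ 1.2 kΩ

V_E = V_B − V_BE = 7.3 − 0.7 = 6.6 V.
R_E = V_E / I_E = 6.6 / 5.4 = 1.22 kΩ.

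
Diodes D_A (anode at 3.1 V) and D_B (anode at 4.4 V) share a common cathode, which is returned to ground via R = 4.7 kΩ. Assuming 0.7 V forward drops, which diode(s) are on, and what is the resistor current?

Only D_B conducts; I_R ≈ 0.79 mA

Assume both conduct. Then node N would need to be at both 3.1−0.7 = 2.4 V and 4.4−0.7 = 3.7 V, which is impossible.
Assume only D_B conducts: V_N = 4.4 − 0.7 = 3.7 V, so I_R = 3.7/4.7 = 0.787 mA.
Check D_A: its anode-to-cathode voltage is 3.1 − 3.7 = -0.6 V < 0.7 V, so it is off. The assumption is consistent.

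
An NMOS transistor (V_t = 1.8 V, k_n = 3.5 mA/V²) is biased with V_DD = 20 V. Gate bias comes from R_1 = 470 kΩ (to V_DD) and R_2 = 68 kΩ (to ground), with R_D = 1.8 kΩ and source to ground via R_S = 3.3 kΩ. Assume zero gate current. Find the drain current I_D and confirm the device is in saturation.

I_D ≈ 0.14 mA

V_G = V_DD·R_2/(R_1+R_2) = 20×68/538 = 2.53 V.
Assume saturation: I_D = (k_n/2)(V_GS − V_t)² with V_GS = V_G − I_D·R_S = 2.53 − 3.3·I_D.
Substituting gives 19.1·I_D² − 9.41·I_D + 0.927 = 0, with roots I_D = 0.136 or 0.358 mA.
The root I_D = 0.358 mA gives V_GS = 1.35 V ≤ V_t, so take I_D = 0.136 mA.
Then V_GS = 2.08 V and V_DS = V_DD − I_D(R_D+R_S) = 20 − 0.136×5.1 = 19.3 V.
Saturation requires V_DS ≥ V_GS − V_t = 0.279 V; 19.3 ≥ 0.279 ✓.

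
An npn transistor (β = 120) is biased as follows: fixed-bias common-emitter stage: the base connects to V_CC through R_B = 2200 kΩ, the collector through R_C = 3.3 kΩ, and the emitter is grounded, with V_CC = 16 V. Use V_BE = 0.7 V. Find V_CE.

Base loop: V_CC = I_B·R_B + V_BE, so I_B = (16 − 0.7)/2200 kΩ = 0.00695 mA.
In the active region I_C = β·I_B = 120 × 0.00695 = 0.835 mA.
Collector loop: V_CE = V_CC − I_C·R_C = 16 − 0.835×3.3 = 13.2 V.
Since V_CE = 13.2 V > V_CE(sat) ≈ 0.2 V, the transistor is in the active region as assumed.

V_CE ≈ 13 V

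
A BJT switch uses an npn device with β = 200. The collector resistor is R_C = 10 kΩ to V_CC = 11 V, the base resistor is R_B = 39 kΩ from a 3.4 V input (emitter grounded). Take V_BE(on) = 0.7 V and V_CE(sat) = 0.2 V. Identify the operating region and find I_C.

Assume active: I_B = (3.4 − 0.7)/39 = 0.0692 mA, giving I_C = β·I_B = 13.8 mA.
But then V_CE = 11 − 13.8×10 = -127 V < V_CE(sat) = 0.2 V — impossible in the active region.
So the transistor is saturated. With V_CE = 0.2 V, I_C = (V_CC − 0.2)/R_C = 10.8/10 = 1.08 mA.
Check: β·I_B = 13.8 mA > I_C = 1.08 mA, confirming saturation.

saturation; I_C ≈ 1.1 mA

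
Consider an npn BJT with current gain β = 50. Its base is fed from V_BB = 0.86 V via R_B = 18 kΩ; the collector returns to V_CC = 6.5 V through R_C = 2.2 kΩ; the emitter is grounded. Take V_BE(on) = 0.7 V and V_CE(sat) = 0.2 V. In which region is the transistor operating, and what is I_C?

active; I_C ≈ 0.44 mA

Assume active. Base-emitter loop: I_B = (V_BB − V_BE)/R_B = (0.86 − 0.7)/18 = 0.00889 mA.
I_C = β·I_B = 50×0.00889 = 0.444 mA.
V_CE = V_CC − I_C·R_C = 6.5 − 0.444×2.2 = 5.52 V > V_CE(sat), so the active-region assumption holds.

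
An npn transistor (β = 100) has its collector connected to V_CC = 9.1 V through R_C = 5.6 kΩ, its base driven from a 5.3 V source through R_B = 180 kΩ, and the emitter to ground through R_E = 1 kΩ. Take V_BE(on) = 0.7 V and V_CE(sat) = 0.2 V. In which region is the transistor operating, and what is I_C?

Assume active: I_B = (5.3 − 0.7)/(180 + 101×1) = 0.0164 mA, I_C = β·I_B = 1.64 mA.
Then V_CE = 9.1 − 1.64×5.6 − 1.65×1 = -1.72 V < 0.2 V — the active assumption fails.
Re-solve with V_CE = 0.2 V. KCL at the emitter: V_E/R_E = (V_BB−0.7−V_E)/R_B + (V_CC−0.2−V_E)/R_C, giving V_E = 1.36 V.
I_C = (V_CC − 0.2 − V_E)/R_C = (8.9 − 1.36)/5.6 = 1.35 mA.
Check: I_B = (4.6 − 1.36)/180 = 0.018 mA, and β·I_B = 1.8 mA > I_C, confirming saturation.

saturation; I_C ≈ 1.3 mA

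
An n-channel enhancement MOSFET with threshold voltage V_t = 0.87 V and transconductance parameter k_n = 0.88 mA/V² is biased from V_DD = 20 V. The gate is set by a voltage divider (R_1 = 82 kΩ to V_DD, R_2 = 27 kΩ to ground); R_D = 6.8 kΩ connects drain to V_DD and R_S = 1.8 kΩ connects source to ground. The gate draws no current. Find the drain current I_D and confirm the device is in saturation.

V_G = V_DD·R_2/(R_1+R_2) = 20×27/109 = 4.95 V.
Assume saturation: I_D = (k_n/2)(V_GS − V_t)² with V_GS = V_G − I_D·R_S = 4.95 − 1.8·I_D.
Substituting gives 1.43·I_D² − 7.47·I_D + 7.34 = 0, with roots I_D = 1.31 or 3.93 mA.
The root I_D = 3.93 mA gives V_GS = -2.12 V ≤ V_t, so take I_D = 1.31 mA.
Then V_GS = 2.6 V and V_DS = V_DD − I_D(R_D+R_S) = 20 − 1.31×8.6 = 8.73 V.
Saturation requires V_DS ≥ V_GS − V_t = 1.73 V; 8.73 ≥ 1.73 ✓.

I_D ≈ 1.3 mA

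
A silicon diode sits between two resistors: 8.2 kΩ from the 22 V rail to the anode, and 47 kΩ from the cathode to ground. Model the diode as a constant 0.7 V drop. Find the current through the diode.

The two resistors are in series with the diode, so KVL gives 22 = I·8.2 + 0.7 + I·47.
I = (22 − 0.7) / (8.2 + 47) kΩ = 21.3 / 55.2 = 0.386 mA.

I ≈ 0.39 mA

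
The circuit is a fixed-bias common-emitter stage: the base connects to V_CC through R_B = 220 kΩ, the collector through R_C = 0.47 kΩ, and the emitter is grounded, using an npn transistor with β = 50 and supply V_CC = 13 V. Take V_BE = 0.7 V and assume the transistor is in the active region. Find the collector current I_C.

Base loop: V_CC = I_B·R_B + V_BE, so I_B = (13 − 0.7)/220 kΩ = 0.0559 mA.
In the active region I_C = β·I_B = 50 × 0.0559 = 2.8 mA.
Collector loop: V_CE = V_CC − I_C·R_C = 13 − 2.8×0.47 = 11.7 V.
Since V_CE = 11.7 V > V_CE(sat) ≈ 0.2 V, the transistor is in the active region as assumed.

I_C ≈ 2.8 mA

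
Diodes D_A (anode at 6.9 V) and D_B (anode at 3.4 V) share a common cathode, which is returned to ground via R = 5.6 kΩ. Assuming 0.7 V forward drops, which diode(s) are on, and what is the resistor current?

Only D_A conducts; I_R ≈ 1.1 mA

Assume both conduct. Then node N would need to be at both 6.9−0.7 = 6.2 V and 3.4−0.7 = 2.7 V, which is impossible.
Assume only D_A conducts: V_N = 6.9 − 0.7 = 6.2 V, so I_R = 6.2/5.6 = 1.11 mA.
Check D_B: its anode-to-cathode voltage is 3.4 − 6.2 = -2.8 V < 0.7 V, so it is off. The assumption is consistent.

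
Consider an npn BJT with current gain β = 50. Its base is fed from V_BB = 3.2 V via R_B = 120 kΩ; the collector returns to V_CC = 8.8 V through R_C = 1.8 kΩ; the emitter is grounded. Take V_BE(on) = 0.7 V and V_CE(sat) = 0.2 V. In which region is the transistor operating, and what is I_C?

Assume active. Base-emitter loop: I_B = (V_BB − V_BE)/R_B = (3.2 − 0.7)/120 = 0.0208 mA.
I_C = β·I_B = 50×0.0208 = 1.04 mA.
V_CE = V_CC − I_C·R_C = 8.8 − 1.04×1.8 = 6.93 V > V_CE(sat), so the active-region assumption holds.

active; I_C ≈ 1 mA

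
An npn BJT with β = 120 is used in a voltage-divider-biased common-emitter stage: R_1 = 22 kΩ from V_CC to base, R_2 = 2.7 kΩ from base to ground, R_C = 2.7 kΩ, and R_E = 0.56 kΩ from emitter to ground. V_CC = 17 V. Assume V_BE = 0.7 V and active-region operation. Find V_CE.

V_CE ≈ 11 V

Thevenize the base divider: V_Th = V_CC·R_2/(R_1+R_2) = 17×2.7/24.7 = 1.86 V, R_Th = R_1‖R_2 = 2.4 kΩ.
Base-emitter loop: V_Th = I_B·R_Th + V_BE + (β+1)I_B·R_E, so I_B = (1.86 − 0.7) / (2.4 + 121×0.56) = 0.0165 mA.
I_C = β·I_B = 120×0.0165 = 1.98 mA, and I_E = (β+1)I_B = 2 mA.
V_CE = V_CC − I_C·R_C − I_E·R_E = 17 − 1.98×2.7 − 2×0.56 = 10.5 V.
V_CE = 10.5 V > 0.2 V confirms active-region operation.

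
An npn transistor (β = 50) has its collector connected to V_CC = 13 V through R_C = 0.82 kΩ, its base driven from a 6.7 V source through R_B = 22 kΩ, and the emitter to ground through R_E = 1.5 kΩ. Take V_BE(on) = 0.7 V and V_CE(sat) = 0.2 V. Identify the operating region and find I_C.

active; I_C ≈ 3 mA

Assume active. Base-emitter loop: I_B = (V_BB − V_BE)/(R_B + (β+1)R_E) = (6.7 − 0.7)/(22 + 51×1.5) = 0.0609 mA.
I_C = β·I_B = 50×0.0609 = 3.05 mA.
V_CE = V_CC − I_C·R_C − I_E·R_E = 13 − 3.05×0.82 − 3.11×1.5 = 5.84 V > V_CE(sat), so the active-region assumption holds.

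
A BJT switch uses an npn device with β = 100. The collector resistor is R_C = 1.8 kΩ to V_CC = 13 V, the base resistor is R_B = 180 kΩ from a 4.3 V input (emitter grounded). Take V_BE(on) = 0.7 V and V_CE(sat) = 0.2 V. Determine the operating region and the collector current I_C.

active; I_C ≈ 2 mA

Assume active. Base-emitter loop: I_B = (V_BB − V_BE)/R_B = (4.3 − 0.7)/180 = 0.02 mA.
I_C = β·I_B = 100×0.02 = 2 mA.
V_CE = V_CC − I_C·R_C = 13 − 2×1.8 = 9.4 V > V_CE(sat), so the active-region assumption holds.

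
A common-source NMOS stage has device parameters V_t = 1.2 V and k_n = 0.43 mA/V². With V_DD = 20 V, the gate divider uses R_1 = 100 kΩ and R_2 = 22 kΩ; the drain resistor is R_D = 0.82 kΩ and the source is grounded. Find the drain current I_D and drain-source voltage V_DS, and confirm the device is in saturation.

V_G = V_DD·R_2/(R_1+R_2) = 20×22/122 = 3.61 V. With the source grounded, V_GS = V_G = 3.61 V.
Assume saturation: I_D = (k_n/2)(V_GS − V_t)² = (0.43/2)×(3.61 − 1.2)² = 0.215×2.41² = 1.25 mA.
V_DS = V_DD − I_D·R_D = 20 − 1.25×0.82 = 19 V.
Saturation requires V_DS ≥ V_GS − V_t = 2.41 V; 19 ≥ 2.41 ✓.

I_D ≈ 1.2 mA, V_DS ≈ 19 V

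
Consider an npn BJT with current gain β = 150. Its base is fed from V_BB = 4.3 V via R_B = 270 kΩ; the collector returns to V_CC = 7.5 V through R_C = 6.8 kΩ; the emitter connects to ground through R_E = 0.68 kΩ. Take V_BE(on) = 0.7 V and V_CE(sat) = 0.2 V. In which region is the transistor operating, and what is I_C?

Assume active: I_B = (4.3 − 0.7)/(270 + 151×0.68) = 0.00966 mA, I_C = β·I_B = 1.45 mA.
Then V_CE = 7.5 − 1.45×6.8 − 1.46×0.68 = -3.34 V < 0.2 V — the active assumption fails.
Re-solve with V_CE = 0.2 V. KCL at the emitter: V_E/R_E = (V_BB−0.7−V_E)/R_B + (V_CC−0.2−V_E)/R_C, giving V_E = 0.67 V.
I_C = (V_CC − 0.2 − V_E)/R_C = (7.3 − 0.67)/6.8 = 0.975 mA.
Check: I_B = (3.6 − 0.67)/270 = 0.0109 mA, and β·I_B = 1.63 mA > I_C, confirming saturation.

saturation; I_C ≈ 0.97 mA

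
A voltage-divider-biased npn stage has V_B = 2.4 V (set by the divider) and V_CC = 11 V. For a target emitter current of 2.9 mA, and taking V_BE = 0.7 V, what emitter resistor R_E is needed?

V_E = V_B − V_BE = 2.4 − 0.7 = 1.7 V.
R_E = V_E / I_E = 1.7 / 2.9 = 0.586 kΩ.

R_E ≈ 0.59 kΩ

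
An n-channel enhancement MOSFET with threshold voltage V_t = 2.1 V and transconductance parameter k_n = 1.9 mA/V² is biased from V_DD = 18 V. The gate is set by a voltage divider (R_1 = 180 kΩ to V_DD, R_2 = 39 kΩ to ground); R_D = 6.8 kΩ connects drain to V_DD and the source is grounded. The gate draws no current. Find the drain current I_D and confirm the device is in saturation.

V_G = V_DD·R_2/(R_1+R_2) = 18×39/219 = 3.21 V. With the source grounded, V_GS = V_G = 3.21 V.
Assume saturation: I_D = (k_n/2)(V_GS − V_t)² = (1.9/2)×(3.21 − 2.1)² = 0.95×1.11² = 1.16 mA.
V_DS = V_DD − I_D·R_D = 18 − 1.16×6.8 = 10.1 V.
Saturation requires V_DS ≥ V_GS − V_t = 1.11 V; 10.1 ≥ 1.11 ✓.

I_D ≈ 1.2 mA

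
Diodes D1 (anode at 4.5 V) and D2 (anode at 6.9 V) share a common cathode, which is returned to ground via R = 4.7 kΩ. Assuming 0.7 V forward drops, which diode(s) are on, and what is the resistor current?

Only D2 conducts; I_R ≈ 1.3 mA

Assume both conduct. Then node N would need to be at both 4.5−0.7 = 3.8 V and 6.9−0.7 = 6.2 V, which is impossible.
Assume only D2 conducts: V_N = 6.9 − 0.7 = 6.2 V, so I_R = 6.2/4.7 = 1.32 mA.
Check D1: its anode-to-cathode voltage is 4.5 − 6.2 = -1.7 V < 0.7 V, so it is off. The assumption is consistent.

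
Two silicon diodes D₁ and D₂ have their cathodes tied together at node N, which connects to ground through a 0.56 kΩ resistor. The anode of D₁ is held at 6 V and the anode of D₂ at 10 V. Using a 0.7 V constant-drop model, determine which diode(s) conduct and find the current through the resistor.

Assume both conduct. Then node N would need to be at both 6−0.7 = 5.3 V and 10−0.7 = 9.3 V, which is impossible.
Assume only D₂ conducts: V_N = 10 − 0.7 = 9.3 V, so I_R = 9.3/0.56 = 16.6 mA.
Check D₁: its anode-to-cathode voltage is 6 − 9.3 = -3.3 V < 0.7 V, so it is off. The assumption is consistent.

Only D₂ conducts; I_R ≈ 17 mA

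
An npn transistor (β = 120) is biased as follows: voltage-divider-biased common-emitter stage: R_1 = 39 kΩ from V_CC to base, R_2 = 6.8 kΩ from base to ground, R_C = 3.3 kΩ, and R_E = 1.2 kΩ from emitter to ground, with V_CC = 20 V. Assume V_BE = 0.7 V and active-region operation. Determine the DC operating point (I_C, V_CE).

I_C ≈ 1.8 mA, V_CE ≈ 12 V

Thevenize the base divider: V_Th = V_CC·R_2/(R_1+R_2) = 20×6.8/45.8 = 2.97 V, R_Th = R_1‖R_2 = 5.79 kΩ.
Base-emitter loop: V_Th = I_B·R_Th + V_BE + (β+1)I_B·R_E, so I_B = (2.97 − 0.7) / (5.79 + 121×1.2) = 0.015 mA.
I_C = β·I_B = 120×0.015 = 1.8 mA, and I_E = (β+1)I_B = 1.82 mA.
V_CE = V_CC − I_C·R_C − I_E·R_E = 20 − 1.8×3.3 − 1.82×1.2 = 11.9 V.
V_CE = 11.9 V > 0.2 V confirms active-region operation.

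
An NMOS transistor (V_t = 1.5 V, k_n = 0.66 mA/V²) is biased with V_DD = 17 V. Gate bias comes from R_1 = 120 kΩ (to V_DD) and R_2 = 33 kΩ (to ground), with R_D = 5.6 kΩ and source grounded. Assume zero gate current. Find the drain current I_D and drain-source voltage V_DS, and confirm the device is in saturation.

I_D ≈ 1.5 mA, V_DS ≈ 8.3 V

V_G = V_DD·R_2/(R_1+R_2) = 17×33/153 = 3.67 V. With the source grounded, V_GS = V_G = 3.67 V.
Assume saturation: I_D = (k_n/2)(V_GS − V_t)² = (0.66/2)×(3.67 − 1.5)² = 0.33×2.17² = 1.55 mA.
V_DS = V_DD − I_D·R_D = 17 − 1.55×5.6 = 8.32 V.
Saturation requires V_DS ≥ V_GS − V_t = 2.17 V; 8.32 ≥ 2.17 ✓.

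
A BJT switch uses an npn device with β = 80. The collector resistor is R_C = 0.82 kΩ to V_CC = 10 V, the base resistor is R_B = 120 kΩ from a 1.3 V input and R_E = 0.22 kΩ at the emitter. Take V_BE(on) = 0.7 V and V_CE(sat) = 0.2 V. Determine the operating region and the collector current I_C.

active; I_C ≈ 0.35 mA

Assume active. Base-emitter loop: I_B = (V_BB − V_BE)/(R_B + (β+1)R_E) = (1.3 − 0.7)/(120 + 81×0.22) = 0.00435 mA.
I_C = β·I_B = 80×0.00435 = 0.348 mA.
V_CE = V_CC − I_C·R_C − I_E·R_E = 10 − 0.348×0.82 − 0.353×0.22 = 9.64 V > V_CE(sat), so the active-region assumption holds.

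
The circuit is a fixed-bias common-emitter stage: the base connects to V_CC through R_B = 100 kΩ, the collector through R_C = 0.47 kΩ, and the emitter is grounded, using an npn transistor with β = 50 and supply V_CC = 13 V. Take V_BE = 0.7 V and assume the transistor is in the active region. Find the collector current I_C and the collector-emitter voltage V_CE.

I_C ≈ 6.2 mA, V_CE ≈ 10 V

Base loop: V_CC = I_B·R_B + V_BE, so I_B = (13 − 0.7)/100 kΩ = 0.123 mA.
In the active region I_C = β·I_B = 50 × 0.123 = 6.15 mA.
Collector loop: V_CE = V_CC − I_C·R_C = 13 − 6.15×0.47 = 10.1 V.
Since V_CE = 10.1 V > V_CE(sat) ≈ 0.2 V, the transistor is in the active region as assumed.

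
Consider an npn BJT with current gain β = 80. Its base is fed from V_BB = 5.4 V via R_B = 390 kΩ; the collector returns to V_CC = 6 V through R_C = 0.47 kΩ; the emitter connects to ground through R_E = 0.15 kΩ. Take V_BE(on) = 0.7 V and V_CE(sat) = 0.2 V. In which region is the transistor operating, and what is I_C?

active; I_C ≈ 0.93 mA

Assume active. Base-emitter loop: I_B = (V_BB − V_BE)/(R_B + (β+1)R_E) = (5.4 − 0.7)/(390 + 81×0.15) = 0.0117 mA.
I_C = β·I_B = 80×0.0117 = 0.935 mA.
V_CE = V_CC − I_C·R_C − I_E·R_E = 6 − 0.935×0.47 − 0.947×0.15 = 5.42 V > V_CE(sat), so the active-region assumption holds.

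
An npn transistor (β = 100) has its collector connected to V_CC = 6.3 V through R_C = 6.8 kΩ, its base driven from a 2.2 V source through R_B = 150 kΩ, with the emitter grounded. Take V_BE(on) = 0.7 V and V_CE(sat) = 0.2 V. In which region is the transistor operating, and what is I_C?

Assume active: I_B = (2.2 − 0.7)/150 = 0.01 mA, giving I_C = β·I_B = 1 mA.
But then V_CE = 6.3 − 1×6.8 = -0.5 V < V_CE(sat) = 0.2 V — impossible in the active region.
So the transistor is saturated. With V_CE = 0.2 V, I_C = (V_CC − 0.2)/R_C = 6.1/6.8 = 0.897 mA.
Check: β·I_B = 1 mA > I_C = 0.897 mA, confirming saturation.

saturation; I_C ≈ 0.9 mA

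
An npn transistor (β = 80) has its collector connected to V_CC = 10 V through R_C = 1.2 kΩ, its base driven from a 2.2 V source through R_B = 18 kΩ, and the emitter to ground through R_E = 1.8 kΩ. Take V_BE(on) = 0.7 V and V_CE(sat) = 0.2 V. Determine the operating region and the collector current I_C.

Assume active. Base-emitter loop: I_B = (V_BB − V_BE)/(R_B + (β+1)R_E) = (2.2 − 0.7)/(18 + 81×1.8) = 0.00916 mA.
I_C = β·I_B = 80×0.00916 = 0.733 mA.
V_CE = V_CC − I_C·R_C − I_E·R_E = 10 − 0.733×1.2 − 0.742×1.8 = 7.79 V > V_CE(sat), so the active-region assumption holds.

active; I_C ≈ 0.73 mA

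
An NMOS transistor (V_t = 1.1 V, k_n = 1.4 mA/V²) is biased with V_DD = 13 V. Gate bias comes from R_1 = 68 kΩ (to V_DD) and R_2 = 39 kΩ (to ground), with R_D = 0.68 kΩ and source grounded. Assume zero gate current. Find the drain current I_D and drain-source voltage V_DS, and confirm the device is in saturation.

I_D ≈ 9.3 mA, V_DS ≈ 6.7 V

V_G = V_DD·R_2/(R_1+R_2) = 13×39/107 = 4.74 V. With the source grounded, V_GS = V_G = 4.74 V.
Assume saturation: I_D = (k_n/2)(V_GS − V_t)² = (1.4/2)×(4.74 − 1.1)² = 0.7×3.64² = 9.27 mA.
V_DS = V_DD − I_D·R_D = 13 − 9.27×0.68 = 6.7 V.
Saturation requires V_DS ≥ V_GS − V_t = 3.64 V; 6.7 ≥ 3.64 ✓.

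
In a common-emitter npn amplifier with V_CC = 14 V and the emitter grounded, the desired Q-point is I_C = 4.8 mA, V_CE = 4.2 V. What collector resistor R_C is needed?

Collector loop: V_CC = I_C·R_C + V_CE.
R_C = (V_CC − V_CE)/I_C = (14 − 4.2)/4.8 = 2.04 kΩ.

R_C ≈ 2 kΩ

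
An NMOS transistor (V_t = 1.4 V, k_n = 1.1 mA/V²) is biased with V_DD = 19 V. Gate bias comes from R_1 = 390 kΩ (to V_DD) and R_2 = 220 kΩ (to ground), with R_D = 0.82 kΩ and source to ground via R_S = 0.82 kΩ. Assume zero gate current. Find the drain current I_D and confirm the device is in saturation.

I_D ≈ 3.6 mA

V_G = V_DD·R_2/(R_1+R_2) = 19×220/610 = 6.85 V.
Assume saturation: I_D = (k_n/2)(V_GS − V_t)² with V_GS = V_G − I_D·R_S = 6.85 − 0.82·I_D.
Substituting gives 0.37·I_D² − 5.92·I_D + 16.4 = 0, with roots I_D = 3.55 or 12.5 mA.
The root I_D = 12.5 mA gives V_GS = -3.36 V ≤ V_t, so take I_D = 3.55 mA.
Then V_GS = 3.94 V and V_DS = V_DD − I_D(R_D+R_S) = 19 − 3.55×1.64 = 13.2 V.
Saturation requires V_DS ≥ V_GS − V_t = 2.54 V; 13.2 ≥ 2.54 ✓.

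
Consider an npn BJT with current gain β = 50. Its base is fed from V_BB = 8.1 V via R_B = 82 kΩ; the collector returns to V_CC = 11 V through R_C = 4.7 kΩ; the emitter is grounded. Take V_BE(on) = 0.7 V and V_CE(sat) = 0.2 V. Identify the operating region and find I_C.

saturation; I_C ≈ 2.3 mA

Assume active: I_B = (8.1 − 0.7)/82 = 0.0902 mA, giving I_C = β·I_B = 4.51 mA.
But then V_CE = 11 − 4.51×4.7 = -10.2 V < V_CE(sat) = 0.2 V — impossible in the active region.
So the transistor is saturated. With V_CE = 0.2 V, I_C = (V_CC − 0.2)/R_C = 10.8/4.7 = 2.3 mA.
Check: β·I_B = 4.51 mA > I_C = 2.3 mA, confirming saturation.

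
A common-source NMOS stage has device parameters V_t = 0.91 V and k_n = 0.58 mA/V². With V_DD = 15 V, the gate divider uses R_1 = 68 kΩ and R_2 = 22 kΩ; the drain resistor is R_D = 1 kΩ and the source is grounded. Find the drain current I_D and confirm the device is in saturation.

I_D ≈ 2.2 mA

V_G = V_DD·R_2/(R_1+R_2) = 15×22/90 = 3.67 V. With the source grounded, V_GS = V_G = 3.67 V.
Assume saturation: I_D = (k_n/2)(V_GS − V_t)² = (0.58/2)×(3.67 − 0.91)² = 0.29×2.76² = 2.2 mA.
V_DS = V_DD − I_D·R_D = 15 − 2.2×1 = 12.8 V.
Saturation requires V_DS ≥ V_GS − V_t = 2.76 V; 12.8 ≥ 2.76 ✓.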